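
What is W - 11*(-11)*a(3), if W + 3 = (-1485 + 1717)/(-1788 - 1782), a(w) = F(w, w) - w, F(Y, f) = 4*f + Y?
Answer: 2586349/1785 ≈ 1448.9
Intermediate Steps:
F(Y, f) = Y + 4*f
a(w) = 4*w (a(w) = (w + 4*w) - w = 5*w - w = 4*w)
W = -5471/1785 (W = -3 + (-1485 + 1717)/(-1788 - 1782) = -3 + 232/(-3570) = -3 + 232*(-1/3570) = -3 - 116/1785 = -5471/1785 ≈ -3.0650)
W - 11*(-11)*a(3) = -5471/1785 - 11*(-11)*4*3 = -5471/1785 - (-121)*12 = -5471/1785 - 1*(-1452) = -5471/1785 + 1452 = 2586349/1785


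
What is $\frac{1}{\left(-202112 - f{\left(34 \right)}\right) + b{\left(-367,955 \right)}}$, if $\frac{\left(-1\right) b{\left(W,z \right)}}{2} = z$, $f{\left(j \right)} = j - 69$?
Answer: $- \frac{1}{203987} \approx -4.9023 \cdot 10^{-6}$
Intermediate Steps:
$f{\left(j \right)} = -69 + j$
$b{\left(W,z \right)} = - 2 z$
$\frac{1}{\left(-202112 - f{\left(34 \right)}\right) + b{\left(-367,955 \right)}} = \frac{1}{\left(-202112 - \left(-69 + 34\right)\right) - 1910} = \frac{1}{\left(-202112 - -35\right) - 1910} = \frac{1}{\left(-202112 + 35\right) - 1910} = \frac{1}{-202077 - 1910} = \frac{1}{-203987} = - \frac{1}{203987}$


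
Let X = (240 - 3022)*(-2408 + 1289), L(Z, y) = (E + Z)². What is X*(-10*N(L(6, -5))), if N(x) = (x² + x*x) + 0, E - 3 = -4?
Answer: -38913225000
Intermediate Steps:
E = -1 (E = 3 - 4 = -1)
L(Z, y) = (-1 + Z)²
N(x) = 2*x² (N(x) = (x² + x²) + 0 = 2*x² + 0 = 2*x²)
X = 3113058 (X = -2782*(-1119) = 3113058)
X*(-10*N(L(6, -5))) = 3113058*(-20*((-1 + 6)²)²) = 3113058*(-20*(5²)²) = 3113058*(-20*25²) = 3113058*(-20*625) = 3113058*(-10*1250) = 3113058*(-12500) = -38913225000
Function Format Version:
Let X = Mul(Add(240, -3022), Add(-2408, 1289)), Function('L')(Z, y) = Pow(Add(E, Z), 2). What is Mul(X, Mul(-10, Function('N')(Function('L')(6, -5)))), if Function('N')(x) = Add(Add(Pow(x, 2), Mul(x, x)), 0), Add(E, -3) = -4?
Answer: -38913225000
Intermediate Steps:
E = -1 (E = Add(3, -4) = -1)
Function('L')(Z, y) = Pow(Add(-1, Z), 2)
Function('N')(x) = Mul(2, Pow(x, 2)) (Function('N')(x) = Add(Add(Pow(x, 2), Pow(x, 2)), 0) = Add(Mul(2, Pow(x, 2)), 0) = Mul(2, Pow(x, 2)))
X = 3113058 (X = Mul(-2782, -1119) = 3113058)
Mul(X, Mul(-10, Function('N')(Function('L')(6, -5)))) = Mul(3113058, Mul(-10, Mul(2, Pow(Pow(Add(-1, 6), 2), 2)))) = Mul(3113058, Mul(-10, Mul(2, Pow(Pow(5, 2), 2)))) = Mul(3113058, Mul(-10, Mul(2, Pow(25, 2)))) = Mul(3113058, Mul(-10, Mul(2, 625))) = Mul(3113058, Mul(-10, 1250)) = Mul(3113058, -12500) = -38913225000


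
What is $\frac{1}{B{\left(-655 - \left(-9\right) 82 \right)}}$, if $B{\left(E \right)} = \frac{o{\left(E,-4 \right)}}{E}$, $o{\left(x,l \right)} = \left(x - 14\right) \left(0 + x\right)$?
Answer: $\frac{1}{69} \approx 0.014493$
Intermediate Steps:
$o{\left(x,l \right)} = x \left(-14 + x\right)$ ($o{\left(x,l \right)} = \left(-14 + x\right) x = x \left(-14 + x\right)$)
$B{\left(E \right)} = -14 + E$ ($B{\left(E \right)} = \frac{E \left(-14 + E\right)}{E} = -14 + E$)
$\frac{1}{B{\left(-655 - \left(-9\right) 82 \right)}} = \frac{1}{-14 - \left(655 - 738\right)} = \frac{1}{-14 - -83} = \frac{1}{-14 + \left(-655 + 738\right)} = \frac{1}{-14 + 83} = \frac{1}{69}$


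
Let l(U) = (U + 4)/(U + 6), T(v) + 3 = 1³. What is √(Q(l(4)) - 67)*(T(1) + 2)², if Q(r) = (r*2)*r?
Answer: 0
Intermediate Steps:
T(v) = -2 (T(v) = -3 + 1³ = -3 + 1 = -2)
l(U) = (4 + U)/(6 + U)
Q(r) = 2*r² (Q(r) = (2*r)*r = 2*r²)
√(Q(l(4)) - 67)*(T(1) + 2)² = √(2*((4 + 4)/(6 + 4))² - 67)*(-2 + 2)² = √(2*(8/10)² - 67)*0² = √(2*((⅒)*8)² - 67)*0 = √(2*(⅘)² - 67)*0 = √(2*(16/25) - 67)*0 = √(32/25 - 67)*0 = √(-1643/25)*0 = (I*√1643/5)*0 = 0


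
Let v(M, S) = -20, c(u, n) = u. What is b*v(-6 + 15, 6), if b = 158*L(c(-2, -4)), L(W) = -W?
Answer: -6320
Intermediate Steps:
b = 316 (b = 158*(-1*(-2)) = 158*2 = 316)
b*v(-6 + 15, 6) = 316*(-20) = -6320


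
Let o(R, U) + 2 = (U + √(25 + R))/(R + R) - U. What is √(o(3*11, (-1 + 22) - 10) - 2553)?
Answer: √(-11176770 + 66*√58)/66 ≈ 50.653*I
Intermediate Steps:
o(R, U) = -2 - U + (U + √(25 + R))/(2*R) (o(R, U) = -2 + ((U + √(25 + R))/(R + R) - U) = -2 + ((U + √(25 + R))/((2*R)) - U) = -2 + ((U + √(25 + R))*(1/(2*R)) - U) = -2 + ((U + √(25 + R))/(2*R) - U) = -2 + (-U + (U + √(25 + R))/(2*R)) = -2 - U + (U + √(25 + R))/(2*R))
√(o(3*11, (-1 + 22) - 10) - 2553) = √((((-1 + 22) - 10) + √(25 + 3*11) - 2*3*11*(2 + ((-1 + 22) - 10)))/(2*((3*11))) - 2553) = √((½)*((21 - 10) + √(25 + 33) - 2*33*(2 + (21 - 10)))/33 - 2553) = √((½)*(1/33)*(11 + √58 - 2*33*(2 + 11)) - 2553) = √((½)*(1/33)*(11 + √58 - 2*33*13) - 2553) = √((½)*(1/33)*(11 + √58 - 858) - 2553) = √((½)*(1/33)*(-847 + √58) - 2553) = √((-77/6 + √58/66) - 2553) = √(-15395/6 + √58/66)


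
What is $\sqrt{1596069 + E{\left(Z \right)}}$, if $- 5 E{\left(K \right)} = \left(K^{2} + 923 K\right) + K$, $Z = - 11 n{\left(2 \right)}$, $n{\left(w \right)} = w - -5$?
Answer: $\frac{2 \sqrt{10056955}}{5} \approx 1268.5$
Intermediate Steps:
$n{\left(w \right)} = 5 + w$ ($n{\left(w \right)} = w + 5 = 5 + w$)
$Z = -77$ ($Z = - 11 \left(5 + 2\right) = \left(-11\right) 7 = -77$)
$E{\left(K \right)} = - \frac{924 K}{5} - \frac{K^{2}}{5}$ ($E{\left(K \right)} = - \frac{\left(K^{2} + 923 K\right) + K}{5} = - \frac{K^{2} + 924 K}{5} = - \frac{924 K}{5} - \frac{K^{2}}{5}$)
$\sqrt{1596069 + E{\left(Z \right)}} = \sqrt{1596069 - - \frac{77 \left(924 - 77\right)}{5}} = \sqrt{1596069 - \left(- \frac{77}{5}\right) 847} = \sqrt{1596069 + \frac{65219}{5}} = \sqrt{\frac{8045564}{5}} = \frac{2 \sqrt{10056955}}{5}$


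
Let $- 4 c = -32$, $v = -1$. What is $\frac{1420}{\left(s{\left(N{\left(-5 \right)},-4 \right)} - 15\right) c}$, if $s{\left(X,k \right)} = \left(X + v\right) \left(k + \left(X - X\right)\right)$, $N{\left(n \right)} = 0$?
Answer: $- \frac{355}{22} \approx -16.136$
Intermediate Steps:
$c = 8$ ($c = \left(- \frac{1}{4}\right) \left(-32\right) = 8$)
$s{\left(X,k \right)} = k \left(-1 + X\right)$ ($s{\left(X,k \right)} = \left(X - 1\right) \left(k + \left(X - X\right)\right) = \left(-1 + X\right) \left(k + 0\right) = \left(-1 + X\right) k = k \left(-1 + X\right)$)
$\frac{1420}{\left(s{\left(N{\left(-5 \right)},-4 \right)} - 15\right) c} = \frac{1420}{\left(- 4 \left(-1 + 0\right) - 15\right) 8} = \frac{1420}{\left(\left(-4\right) \left(-1\right) - 15\right) 8} = \frac{1420}{\left(4 - 15\right) 8} = \frac{1420}{\left(-11\right) 8} = \frac{1420}{-88} = 1420 \left(- \frac{1}{88}\right) = - \frac{355}{22}$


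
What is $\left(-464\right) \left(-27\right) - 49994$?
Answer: $-37466$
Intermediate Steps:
$\left(-464\right) \left(-27\right) - 49994 = 12528 - 49994 = -37466$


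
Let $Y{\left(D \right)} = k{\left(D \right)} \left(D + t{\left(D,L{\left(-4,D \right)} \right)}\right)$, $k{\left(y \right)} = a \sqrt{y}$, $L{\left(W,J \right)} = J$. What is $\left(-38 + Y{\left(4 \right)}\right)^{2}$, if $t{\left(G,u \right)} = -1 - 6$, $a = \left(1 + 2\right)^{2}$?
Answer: $8464$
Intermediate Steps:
$a = 9$ ($a = 3^{2} = 9$)
$t{\left(G,u \right)} = -7$ ($t{\left(G,u \right)} = -1 - 6 = -7$)
$k{\left(y \right)} = 9 \sqrt{y}$
$Y{\left(D \right)} = 9 \sqrt{D} \left(-7 + D\right)$ ($Y{\left(D \right)} = 9 \sqrt{D} \left(D - 7\right) = 9 \sqrt{D} \left(-7 + D\right)$)
$\left(-38 + Y{\left(4 \right)}\right)^{2} = \left(-38 + 9 \sqrt{4} \left(-7 + 4\right)\right)^{2} = \left(-38 + 9 \cdot 2 \left(-3\right)\right)^{2} = \left(-38 - 54\right)^{2} = \left(-92\right)^{2} = 8464$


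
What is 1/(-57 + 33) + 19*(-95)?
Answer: -43321/24 ≈ -1805.0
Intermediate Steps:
1/(-57 + 33) + 19*(-95) = 1/(-24) - 1805 = -1/24 - 1805 = -43321/24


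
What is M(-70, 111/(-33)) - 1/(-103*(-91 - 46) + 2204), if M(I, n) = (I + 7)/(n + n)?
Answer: 11306221/1207310 ≈ 9.3648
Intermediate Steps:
M(I, n) = (7 + I)/(2*n) (M(I, n) = (7 + I)/((2*n)) = (7 + I)*(1/(2*n)) = (7 + I)/(2*n))
M(-70, 111/(-33)) - 1/(-103*(-91 - 46) + 2204) = (7 - 70)/(2*((111/(-33)))) - 1/(-103*(-91 - 46) + 2204) = (½)*(-63)/(111*(-1/33)) - 1/(-103*(-137) + 2204) = (½)*(-63)/(-37/11) - 1/(14111 + 2204) = (½)*(-11/37)*(-63) - 1/16315 = 693/74 - 1*1/16315 = 693/74 - 1/16315 = 11306221/1207310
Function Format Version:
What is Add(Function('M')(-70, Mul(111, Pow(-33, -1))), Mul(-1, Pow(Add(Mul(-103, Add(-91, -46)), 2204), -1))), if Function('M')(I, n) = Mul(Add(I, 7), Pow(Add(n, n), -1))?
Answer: Rational(11306221, 1207310) ≈ 9.3648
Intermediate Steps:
Function('M')(I, n) = Mul(Rational(1, 2), Pow(n, -1), Add(7, I)) (Function('M')(I, n) = Mul(Add(7, I), Pow(Mul(2, n), -1)) = Mul(Add(7, I), Mul(Rational(1, 2), Pow(n, -1))) = Mul(Rational(1, 2), Pow(n, -1), Add(7, I)))
Add(Function('M')(-70, Mul(111, Pow(-33, -1))), Mul(-1, Pow(Add(Mul(-103, Add(-91, -46)), 2204), -1))) = Add(Mul(Rational(1, 2), Pow(Mul(111, Pow(-33, -1)), -1), Add(7, -70)), Mul(-1, Pow(Add(Mul(-103, Add(-91, -46)), 2204), -1))) = Add(Mul(Rational(1, 2), Pow(Mul(111, Rational(-1, 33)), -1), -63), Mul(-1, Pow(Add(Mul(-103, -137), 2204), -1))) = Add(Mul(Rational(1, 2), Pow(Rational(-37, 11), -1), -63), Mul(-1, Pow(Add(14111, 2204), -1))) = Add(Mul(Rational(1, 2), Rational(-11, 37), -63), Mul(-1, Pow(16315, -1))) = Add(Rational(693, 74), Mul(-1, Rational(1, 16315))) = Add(Rational(693, 74), Rational(-1, 16315)) = Rational(11306221, 1207310)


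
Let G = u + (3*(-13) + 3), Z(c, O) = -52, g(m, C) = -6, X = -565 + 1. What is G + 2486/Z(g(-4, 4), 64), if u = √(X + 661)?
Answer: -2179/26 + √97 ≈ -73.959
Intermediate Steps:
X = -564
u = √97 (u = √(-564 + 661) = √97 ≈ 9.8489)
G = -36 + √97 (G = √97 + (3*(-13) + 3) = √97 + (-39 + 3) = √97 - 36 = -36 + √97 ≈ -26.151)
G + 2486/Z(g(-4, 4), 64) = (-36 + √97) + 2486/(-52) = (-36 + √97) + 2486*(-1/52) = (-36 + √97) - 1243/26 = -2179/26 + √97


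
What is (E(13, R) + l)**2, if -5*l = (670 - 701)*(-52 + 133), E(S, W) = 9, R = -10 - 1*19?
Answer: 6533136/25 ≈ 2.6133e+5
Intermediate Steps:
R = -29 (R = -10 - 19 = -29)
l = 2511/5 (l = -(670 - 701)*(-52 + 133)/5 = -(-31)*81/5 = -1/5*(-2511) = 2511/5 ≈ 502.20)
(E(13, R) + l)**2 = (9 + 2511/5)**2 = (2556/5)**2 = 6533136/25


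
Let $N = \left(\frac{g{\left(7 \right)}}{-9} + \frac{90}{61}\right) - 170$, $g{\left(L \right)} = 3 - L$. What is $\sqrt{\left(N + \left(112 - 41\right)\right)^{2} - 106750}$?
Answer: $\frac{i \sqrt{29333986541}}{549} \approx 311.97 i$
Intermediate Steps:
$N = - \frac{92276}{549}$ ($N = \left(\frac{3 - 7}{-9} + \frac{90}{61}\right) - 170 = \left(\left(3 - 7\right) \left(- \frac{1}{9}\right) + 90 \cdot \frac{1}{61}\right) - 170 = \left(\left(-4\right) \left(- \frac{1}{9}\right) + \frac{90}{61}\right) - 170 = \left(\frac{4}{9} + \frac{90}{61}\right) - 170 = \frac{1054}{549} - 170 = - \frac{92276}{549} \approx -168.08$)
$\sqrt{\left(N + \left(112 - 41\right)\right)^{2} - 106750} = \sqrt{\left(- \frac{92276}{549} + \left(112 - 41\right)\right)^{2} - 106750} = \sqrt{\left(- \frac{92276}{549} + 71\right)^{2} - 106750} = \sqrt{\left(- \frac{53297}{549}\right)^{2} - 106750} = \sqrt{\frac{2840570209}{301401} - 106750} = \sqrt{- \frac{29333986541}{301401}} = \frac{i \sqrt{29333986541}}{549}$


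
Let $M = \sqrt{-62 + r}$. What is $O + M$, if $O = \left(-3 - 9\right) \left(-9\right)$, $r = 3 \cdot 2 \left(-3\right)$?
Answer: $108 + 4 i \sqrt{5} \approx 108.0 + 8.9443 i$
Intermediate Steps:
$r = -18$ ($r = 6 \left(-3\right) = -18$)
$M = 4 i \sqrt{5}$ ($M = \sqrt{-62 - 18} = \sqrt{-80} = 4 i \sqrt{5} \approx 8.9443 i$)
$O = 108$ ($O = \left(-12\right) \left(-9\right) = 108$)
$O + M = 108 + 4 i \sqrt{5}$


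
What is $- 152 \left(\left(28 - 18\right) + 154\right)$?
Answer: $-24928$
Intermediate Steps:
$- 152 \left(\left(28 - 18\right) + 154\right) = - 152 \left(10 + 154\right) = \left(-152\right) 164 = -24928$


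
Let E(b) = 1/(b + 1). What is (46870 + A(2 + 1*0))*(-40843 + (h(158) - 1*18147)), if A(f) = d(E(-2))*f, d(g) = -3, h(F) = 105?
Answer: -2759586640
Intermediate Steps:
E(b) = 1/(1 + b)
A(f) = -3*f
(46870 + A(2 + 1*0))*(-40843 + (h(158) - 1*18147)) = (46870 - 3*(2 + 1*0))*(-40843 + (105 - 1*18147)) = (46870 - 3*(2 + 0))*(-40843 + (105 - 18147)) = (46870 - 3*2)*(-40843 - 18042) = (46870 - 6)*(-58885) = 46864*(-58885) = -2759586640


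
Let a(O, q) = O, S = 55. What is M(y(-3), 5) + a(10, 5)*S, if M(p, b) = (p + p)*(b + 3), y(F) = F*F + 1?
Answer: 710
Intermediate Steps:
y(F) = 1 + F**2 (y(F) = F**2 + 1 = 1 + F**2)
M(p, b) = 2*p*(3 + b) (M(p, b) = (2*p)*(3 + b) = 2*p*(3 + b))
M(y(-3), 5) + a(10, 5)*S = 2*(1 + (-3)**2)*(3 + 5) + 10*55 = 2*(1 + 9)*8 + 550 = 2*10*8 + 550 = 160 + 550 = 710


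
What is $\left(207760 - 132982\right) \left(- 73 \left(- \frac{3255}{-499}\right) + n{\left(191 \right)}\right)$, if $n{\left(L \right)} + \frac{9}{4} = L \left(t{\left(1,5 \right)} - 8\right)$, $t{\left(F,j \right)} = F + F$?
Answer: $- \frac{121228859763}{998} \approx -1.2147 \cdot 10^{8}$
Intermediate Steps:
$t{\left(F,j \right)} = 2 F$
$n{\left(L \right)} = - \frac{9}{4} - 6 L$ ($n{\left(L \right)} = - \frac{9}{4} + L \left(2 \cdot 1 - 8\right) = - \frac{9}{4} + L \left(2 - 8\right) = - \frac{9}{4} + L \left(-6\right) = - \frac{9}{4} - 6 L$)
$\left(207760 - 132982\right) \left(- 73 \left(- \frac{3255}{-499}\right) + n{\left(191 \right)}\right) = \left(207760 - 132982\right) \left(- 73 \left(- \frac{3255}{-499}\right) - \frac{4593}{4}\right) = 74778 \left(- 73 \left(\left(-3255\right) \left(- \frac{1}{499}\right)\right) - \frac{4593}{4}\right) = 74778 \left(\left(-73\right) \frac{3255}{499} - \frac{4593}{4}\right) = 74778 \left(- \frac{237615}{499} - \frac{4593}{4}\right) = 74778 \left(- \frac{3242367}{1996}\right) = - \frac{121228859763}{998}$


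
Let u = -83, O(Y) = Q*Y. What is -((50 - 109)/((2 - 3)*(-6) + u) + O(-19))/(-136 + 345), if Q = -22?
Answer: -32245/16093 ≈ -2.0037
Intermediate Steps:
O(Y) = -22*Y
-((50 - 109)/((2 - 3)*(-6) + u) + O(-19))/(-136 + 345) = -((50 - 109)/((2 - 3)*(-6) - 83) - 22*(-19))/(-136 + 345) = -(-59/(-1*(-6) - 83) + 418)/209 = -(-59/(6 - 83) + 418)/209 = -(-59/(-77) + 418)/209 = -(-59*(-1/77) + 418)/209 = -(59/77 + 418)/209 = -32245/(77*209) = -1*32245/16093 = -32245/16093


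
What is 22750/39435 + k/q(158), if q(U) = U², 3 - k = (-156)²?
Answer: -78328171/196891068 ≈ -0.39782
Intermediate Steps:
k = -24333 (k = 3 - 1*(-156)² = 3 - 1*24336 = 3 - 24336 = -24333)
22750/39435 + k/q(158) = 22750/39435 - 24333/(158²) = 22750*(1/39435) - 24333/24964 = 4550/7887 - 24333*1/24964 = 4550/7887 - 24333/24964 = -78328171/196891068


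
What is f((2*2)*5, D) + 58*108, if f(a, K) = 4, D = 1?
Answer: 6268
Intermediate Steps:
f((2*2)*5, D) + 58*108 = 4 + 58*108 = 4 + 6264 = 6268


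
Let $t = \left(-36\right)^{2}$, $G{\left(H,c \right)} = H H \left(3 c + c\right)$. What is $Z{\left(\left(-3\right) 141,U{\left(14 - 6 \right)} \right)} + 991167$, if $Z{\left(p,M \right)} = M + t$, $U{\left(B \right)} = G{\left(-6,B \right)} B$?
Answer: $1001679$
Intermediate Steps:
$G{\left(H,c \right)} = 4 c H^{2}$ ($G{\left(H,c \right)} = H^{2} \cdot 4 c = 4 c H^{2}$)
$t = 1296$
$U{\left(B \right)} = 144 B^{2}$ ($U{\left(B \right)} = 4 B \left(-6\right)^{2} B = 4 B 36 B = 144 B B = 144 B^{2}$)
$Z{\left(p,M \right)} = 1296 + M$ ($Z{\left(p,M \right)} = M + 1296 = 1296 + M$)
$Z{\left(\left(-3\right) 141,U{\left(14 - 6 \right)} \right)} + 991167 = \left(1296 + 144 \left(14 - 6\right)^{2}\right) + 991167 = \left(1296 + 144 \cdot 8^{2}\right) + 991167 = \left(1296 + 144 \cdot 64\right) + 991167 = \left(1296 + 9216\right) + 991167 = 10512 + 991167 = 1001679$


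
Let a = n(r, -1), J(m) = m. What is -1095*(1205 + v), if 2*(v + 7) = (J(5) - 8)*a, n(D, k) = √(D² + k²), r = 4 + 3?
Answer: -1311810 + 16425*√2/2 ≈ -1.3002e+6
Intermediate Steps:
r = 7
a = 5*√2 (a = √(7² + (-1)²) = √(49 + 1) = √50 = 5*√2 ≈ 7.0711)
v = -7 - 15*√2/2 (v = -7 + ((5 - 8)*(5*√2))/2 = -7 + (-15*√2)/2 = -7 - 15*√2/2 ≈ -17.607)
-1095*(1205 + v) = -1095*(1205 + (-7 - 15*√2/2)) = -1095*(1198 - 15*√2/2) = -1311810 + 16425*√2/2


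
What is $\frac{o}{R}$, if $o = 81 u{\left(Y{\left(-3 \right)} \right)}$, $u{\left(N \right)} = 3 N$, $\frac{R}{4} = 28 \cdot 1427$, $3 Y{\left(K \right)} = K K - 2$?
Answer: $\frac{81}{22832} \approx 0.0035477$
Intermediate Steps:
$Y{\left(K \right)} = - \frac{2}{3} + \frac{K^{2}}{3}$ ($Y{\left(K \right)} = \frac{K K - 2}{3} = \frac{K^{2} - 2}{3} = \frac{-2 + K^{2}}{3} = - \frac{2}{3} + \frac{K^{2}}{3}$)
$R = 159824$ ($R = 4 \cdot 28 \cdot 1427 = 4 \cdot 39956 = 159824$)
$o = 567$ ($o = 81 \cdot 3 \left(- \frac{2}{3} + \frac{\left(-3\right)^{2}}{3}\right) = 81 \cdot 3 \left(- \frac{2}{3} + \frac{1}{3} \cdot 9\right) = 81 \cdot 3 \left(- \frac{2}{3} + 3\right) = 81 \cdot 3 \cdot \frac{7}{3} = 81 \cdot 7 = 567$)
$\frac{o}{R} = \frac{567}{159824} = 567 \cdot \frac{1}{159824} = \frac{81}{22832}$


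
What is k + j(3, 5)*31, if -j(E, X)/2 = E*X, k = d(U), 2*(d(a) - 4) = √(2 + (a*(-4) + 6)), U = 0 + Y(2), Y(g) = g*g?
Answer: -926 + I*√2 ≈ -926.0 + 1.4142*I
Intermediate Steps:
Y(g) = g²
U = 4 (U = 0 + 2² = 0 + 4 = 4)
d(a) = 4 + √(8 - 4*a)/2 (d(a) = 4 + √(2 + (a*(-4) + 6))/2 = 4 + √(2 + (-4*a + 6))/2 = 4 + √(2 + (6 - 4*a))/2 = 4 + √(8 - 4*a)/2)
k = 4 + I*√2 (k = 4 + √(2 - 1*4) = 4 + √(2 - 4) = 4 + √(-2) = 4 + I*√2 ≈ 4.0 + 1.4142*I)
j(E, X) = -2*E*X
k + j(3, 5)*31 = (4 + I*√2) - 2*3*5*31 = (4 + I*√2) - 30*31 = (4 + I*√2) - 930 = -926 + I*√2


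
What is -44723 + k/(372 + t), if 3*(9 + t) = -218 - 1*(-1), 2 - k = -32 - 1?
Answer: -38998351/872 ≈ -44723.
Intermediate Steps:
k = 35 (k = 2 - (-32 - 1) = 2 - 1*(-33) = 2 + 33 = 35)
t = -244/3 (t = -9 + (-218 - 1*(-1))/3 = -9 + (-218 + 1)/3 = -9 + (⅓)*(-217) = -9 - 217/3 = -244/3 ≈ -81.333)
-44723 + k/(372 + t) = -44723 + 35/(372 - 244/3) = -44723 + 35/(872/3) = -44723 + (3/872)*35 = -44723 + 105/872 = -38998351/872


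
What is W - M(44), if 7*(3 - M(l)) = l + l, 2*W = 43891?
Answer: 307371/14 ≈ 21955.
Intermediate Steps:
W = 43891/2 (W = (1/2)*43891 = 43891/2 ≈ 21946.)
M(l) = 3 - 2*l/7 (M(l) = 3 - (l + l)/7 = 3 - 2*l/7)
W - M(44) = 43891/2 - (3 - 2/7*44) = 43891/2 - (3 - 88/7) = 43891/2 - 1*(-67/7) = 43891/2 + 67/7 = 307371/14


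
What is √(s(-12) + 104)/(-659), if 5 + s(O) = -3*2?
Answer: -√93/659 ≈ -0.014634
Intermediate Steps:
s(O) = -11 (s(O) = -5 - 3*2 = -5 - 6 = -11)
√(s(-12) + 104)/(-659) = √(-11 + 104)/(-659) = √93*(-1/659) = -√93/659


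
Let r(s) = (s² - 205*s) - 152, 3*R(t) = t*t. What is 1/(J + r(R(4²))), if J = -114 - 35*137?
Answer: -9/137453 ≈ -6.5477e-5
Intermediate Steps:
R(t) = t²/3 (R(t) = (t*t)/3 = t²/3)
r(s) = -152 + s² - 205*s
J = -4909 (J = -114 - 4795 = -4909)
1/(J + r(R(4²))) = 1/(-4909 + (-152 + ((4²)²/3)² - 205*(4²)²/3)) = 1/(-4909 + (-152 + ((⅓)*16²)² - 205*16²/3)) = 1/(-4909 + (-152 + ((⅓)*256)² - 205*256/3)) = 1/(-4909 + (-152 + (256/3)² - 205*256/3)) = 1/(-4909 + (-152 + 65536/9 - 52480/3)) = 1/(-4909 - 93272/9) = 1/(-137453/9) = -9/137453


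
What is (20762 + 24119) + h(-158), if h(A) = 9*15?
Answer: 45016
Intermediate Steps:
h(A) = 135
(20762 + 24119) + h(-158) = (20762 + 24119) + 135 = 44881 + 135 = 45016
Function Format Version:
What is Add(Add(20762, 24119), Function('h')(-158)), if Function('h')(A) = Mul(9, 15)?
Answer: 45016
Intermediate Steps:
Function('h')(A) = 135
Add(Add(20762, 24119), Function('h')(-158)) = Add(Add(20762, 24119), 135) = Add(44881, 135) = 45016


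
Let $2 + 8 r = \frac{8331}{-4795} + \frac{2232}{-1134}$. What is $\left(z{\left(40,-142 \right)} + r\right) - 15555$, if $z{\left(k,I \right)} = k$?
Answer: $- \frac{5356644829}{345240} \approx -15516.0$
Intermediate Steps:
$r = - \frac{246229}{345240}$ ($r = - \frac{1}{4} + \frac{\frac{8331}{-4795} + \frac{2232}{-1134}}{8} = - \frac{1}{4} + \frac{8331 \left(- \frac{1}{4795}\right) + 2232 \left(- \frac{1}{1134}\right)}{8} = - \frac{1}{4} + \frac{- \frac{8331}{4795} - \frac{124}{63}}{8} = - \frac{1}{4} + \frac{1}{8} \left(- \frac{159919}{43155}\right) = - \frac{1}{4} - \frac{159919}{345240} = - \frac{246229}{345240} \approx -0.71321$)
$\left(z{\left(40,-142 \right)} + r\right) - 15555 = \left(40 - \frac{246229}{345240}\right) - 15555 = \frac{13563371}{345240} - 15555 = - \frac{5356644829}{345240}$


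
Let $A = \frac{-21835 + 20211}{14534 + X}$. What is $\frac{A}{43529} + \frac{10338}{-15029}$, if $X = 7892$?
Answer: $- \frac{9157701674}{13313093983} \approx -0.68787$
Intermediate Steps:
$A = - \frac{812}{11213}$ ($A = \frac{-21835 + 20211}{14534 + 7892} = - \frac{1624}{22426} = \left(-1624\right) \frac{1}{22426} = - \frac{812}{11213} \approx -0.072416$)
$\frac{A}{43529} + \frac{10338}{-15029} = - \frac{812}{11213 \cdot 43529} + \frac{10338}{-15029} = \left(- \frac{812}{11213}\right) \frac{1}{43529} + 10338 \left(- \frac{1}{15029}\right) = - \frac{28}{16830713} - \frac{10338}{15029} = - \frac{9157701674}{13313093983}$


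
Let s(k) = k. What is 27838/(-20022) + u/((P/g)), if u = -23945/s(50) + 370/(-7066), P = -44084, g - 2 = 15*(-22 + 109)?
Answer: 199727135296219/15592009564920 ≈ 12.810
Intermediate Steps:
g = 1307 (g = 2 + 15*(-22 + 109) = 2 + 15*87 = 2 + 1305 = 1307)
u = -16921387/35330 (u = -23945/50 + 370/(-7066) = -23945*1/50 + 370*(-1/7066) = -4789/10 - 185/3533 = -16921387/35330 ≈ -478.95)
27838/(-20022) + u/((P/g)) = 27838/(-20022) - 16921387/(35330*((-44084/1307))) = 27838*(-1/20022) - 16921387/(35330*((-44084*1/1307))) = -13919/10011 - 16921387/(35330*(-44084/1307)) = -13919/10011 - 16921387/35330*(-1307/44084) = -13919/10011 + 22116252809/1557487720 = 199727135296219/15592009564920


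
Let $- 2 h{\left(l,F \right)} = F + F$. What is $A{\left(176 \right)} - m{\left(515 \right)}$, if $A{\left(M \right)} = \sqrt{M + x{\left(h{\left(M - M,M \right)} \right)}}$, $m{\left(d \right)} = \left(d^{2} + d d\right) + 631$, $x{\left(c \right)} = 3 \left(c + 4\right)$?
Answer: $-531081 + 2 i \sqrt{85} \approx -5.3108 \cdot 10^{5} + 18.439 i$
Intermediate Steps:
$h{\left(l,F \right)} = - F$ ($h{\left(l,F \right)} = - \frac{F + F}{2} = - \frac{2 F}{2} = - F$)
$x{\left(c \right)} = 12 + 3 c$ ($x{\left(c \right)} = 3 \left(4 + c\right) = 12 + 3 c$)
$m{\left(d \right)} = 631 + 2 d^{2}$ ($m{\left(d \right)} = \left(d^{2} + d^{2}\right) + 631 = 2 d^{2} + 631 = 631 + 2 d^{2}$)
$A{\left(M \right)} = \sqrt{12 - 2 M}$ ($A{\left(M \right)} = \sqrt{M + \left(12 + 3 \left(- M\right)\right)} = \sqrt{M - \left(-12 + 3 M\right)} = \sqrt{12 - 2 M}$)
$A{\left(176 \right)} - m{\left(515 \right)} = \sqrt{12 - 352} - \left(631 + 2 \cdot 515^{2}\right) = \sqrt{12 - 352} - \left(631 + 2 \cdot 265225\right) = \sqrt{-340} - \left(631 + 530450\right) = 2 i \sqrt{85} - 531081 = -531081 + 2 i \sqrt{85}$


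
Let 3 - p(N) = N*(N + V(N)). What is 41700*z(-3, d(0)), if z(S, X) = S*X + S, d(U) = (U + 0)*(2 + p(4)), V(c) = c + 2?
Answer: -125100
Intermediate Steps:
V(c) = 2 + c
p(N) = 3 - N*(2 + 2*N) (p(N) = 3 - N*(N + (2 + N)) = 3 - N*(2 + 2*N))
d(U) = -35*U (d(U) = (U + 0)*(2 + (3 - 1*4² - 1*4*(2 + 4))) = U*(2 + (3 - 1*16 - 1*4*6)) = U*(2 + (3 - 16 - 24)) = U*(2 - 37) = U*(-35) = -35*U)
z(S, X) = S + S*X
41700*z(-3, d(0)) = 41700*(-3*(1 - 35*0)) = 41700*(-3*(1 + 0)) = 41700*(-3*1) = 41700*(-3) = -125100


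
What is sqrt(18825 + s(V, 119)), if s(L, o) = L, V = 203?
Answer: 2*sqrt(4757) ≈ 137.94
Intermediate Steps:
sqrt(18825 + s(V, 119)) = sqrt(18825 + 203) = sqrt(19028) = 2*sqrt(4757)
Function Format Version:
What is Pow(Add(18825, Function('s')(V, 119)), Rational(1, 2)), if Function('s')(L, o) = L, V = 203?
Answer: Mul(2, Pow(4757, Rational(1, 2))) ≈ 137.94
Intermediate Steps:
Pow(Add(18825, Function('s')(V, 119)), Rational(1, 2)) = Pow(Add(18825, 203), Rational(1, 2)) = Pow(19028, Rational(1, 2)) = Mul(2, Pow(4757, Rational(1, 2)))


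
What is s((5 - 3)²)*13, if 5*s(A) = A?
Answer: 52/5 ≈ 10.400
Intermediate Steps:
s(A) = A/5
s((5 - 3)²)*13 = ((5 - 3)²/5)*13 = ((⅕)*2²)*13 = ((⅕)*4)*13 = (⅘)*13 = 52/5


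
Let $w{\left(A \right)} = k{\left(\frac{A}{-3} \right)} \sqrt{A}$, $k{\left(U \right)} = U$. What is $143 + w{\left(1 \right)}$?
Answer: $\frac{428}{3} \approx 142.67$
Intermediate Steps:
$w{\left(A \right)} = - \frac{A^{\frac{3}{2}}}{3}$ ($w{\left(A \right)} = \frac{A}{-3} \sqrt{A} = A \left(- \frac{1}{3}\right) \sqrt{A} = - \frac{A}{3} \sqrt{A} = - \frac{A^{\frac{3}{2}}}{3}$)
$143 + w{\left(1 \right)} = 143 - \frac{1^{\frac{3}{2}}}{3} = 143 - \frac{1}{3} = \frac{428}{3}$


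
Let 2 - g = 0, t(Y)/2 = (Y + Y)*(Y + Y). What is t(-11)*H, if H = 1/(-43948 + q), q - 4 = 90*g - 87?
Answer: -968/43851 ≈ -0.022075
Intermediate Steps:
t(Y) = 8*Y² (t(Y) = 2*((Y + Y)*(Y + Y)) = 2*((2*Y)*(2*Y)) = 2*(4*Y²) = 8*Y²)
g = 2 (g = 2 - 1*0 = 2 + 0 = 2)
q = 97 (q = 4 + (90*2 - 87) = 4 + (180 - 87) = 4 + 93 = 97)
H = -1/43851 (H = 1/(-43948 + 97) = 1/(-43851) = -1/43851 ≈ -2.2804e-5)
t(-11)*H = (8*(-11)²)*(-1/43851) = (8*121)*(-1/43851) = 968*(-1/43851) = -968/43851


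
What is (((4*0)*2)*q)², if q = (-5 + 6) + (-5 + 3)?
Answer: 0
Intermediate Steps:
q = -1 (q = 1 - 2 = -1)
(((4*0)*2)*q)² = (((4*0)*2)*(-1))² = ((0*2)*(-1))² = (0*(-1))² = 0² = 0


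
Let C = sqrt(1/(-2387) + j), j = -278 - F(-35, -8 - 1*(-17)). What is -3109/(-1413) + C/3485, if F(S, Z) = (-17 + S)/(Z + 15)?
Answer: 3109/1413 + I*sqrt(56578932102)/49912170 ≈ 2.2003 + 0.0047656*I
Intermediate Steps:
F(S, Z) = (-17 + S)/(15 + Z)
j = -1655/6 (j = -278 - (-17 - 35)/(15 + (-8 - 1*(-17))) = -278 - (-52)/(15 + (-8 + 17)) = -278 - (-52)/(15 + 9) = -278 - (-52)/24 = -278 - 1*(-13/6) = -278 + 13/6 = -1655/6 ≈ -275.83)
C = I*sqrt(56578932102)/14322 (C = sqrt(1/(-2387) - 1655/6) = sqrt(-1/2387 - 1655/6) = sqrt(-3950491/14322) = I*sqrt(56578932102)/14322 ≈ 16.608*I)
-3109/(-1413) + C/3485 = -3109/(-1413) + (I*sqrt(56578932102)/14322)/3485 = -3109*(-1/1413) + (I*sqrt(56578932102)/14322)*(1/3485) = 3109/1413 + I*sqrt(56578932102)/49912170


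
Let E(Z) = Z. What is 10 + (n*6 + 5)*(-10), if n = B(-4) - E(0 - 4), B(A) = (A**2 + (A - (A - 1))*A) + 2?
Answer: -1120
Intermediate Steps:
B(A) = 2 + A + A**2 (B(A) = (A**2 + (A - (-1 + A))*A) + 2 = (A**2 + (A + (1 - A))*A) + 2 = (A**2 + 1*A) + 2 = (A**2 + A) + 2 = (A + A**2) + 2 = 2 + A + A**2)
n = 18 (n = (2 - 4 + (-4)**2) - (0 - 4) = (2 - 4 + 16) - 1*(-4) = 14 + 4 = 18)
10 + (n*6 + 5)*(-10) = 10 + (18*6 + 5)*(-10) = 10 + (108 + 5)*(-10) = 10 + 113*(-10) = 10 - 1130 = -1120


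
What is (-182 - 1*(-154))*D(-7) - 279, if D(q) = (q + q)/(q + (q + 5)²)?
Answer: -1229/3 ≈ -409.67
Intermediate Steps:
D(q) = 2*q/(q + (5 + q)²) (D(q) = (2*q)/(q + (5 + q)²) = 2*q/(q + (5 + q)²))
(-182 - 1*(-154))*D(-7) - 279 = (-182 - 1*(-154))*(2*(-7)/(-7 + (5 - 7)²)) - 279 = (-182 + 154)*(2*(-7)/(-7 + (-2)²)) - 279 = -56*(-7)/(-7 + 4) - 279 = -56*(-7)/(-3) - 279 = -56*(-7)*(-1)/3 - 279 = -28*14/3 - 279 = -392/3 - 279 = -1229/3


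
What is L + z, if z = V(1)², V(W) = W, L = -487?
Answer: -486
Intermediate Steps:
z = 1 (z = 1² = 1)
L + z = -487 + 1 = -486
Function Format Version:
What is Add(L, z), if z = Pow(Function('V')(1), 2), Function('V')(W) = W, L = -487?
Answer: -486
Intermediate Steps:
z = 1 (z = Pow(1, 2) = 1)
Add(L, z) = Add(-487, 1) = -486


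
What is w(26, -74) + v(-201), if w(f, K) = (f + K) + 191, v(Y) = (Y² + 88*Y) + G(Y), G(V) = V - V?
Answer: 22856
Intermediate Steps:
G(V) = 0
v(Y) = Y² + 88*Y (v(Y) = (Y² + 88*Y) + 0 = Y² + 88*Y)
w(f, K) = 191 + K + f (w(f, K) = (K + f) + 191 = 191 + K + f)
w(26, -74) + v(-201) = (191 - 74 + 26) - 201*(88 - 201) = 143 - 201*(-113) = 143 + 22713 = 22856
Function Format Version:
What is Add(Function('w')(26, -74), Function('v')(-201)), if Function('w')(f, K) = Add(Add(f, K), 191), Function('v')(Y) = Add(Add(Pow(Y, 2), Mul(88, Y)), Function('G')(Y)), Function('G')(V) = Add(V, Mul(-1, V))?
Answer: 22856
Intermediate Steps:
Function('G')(V) = 0
Function('v')(Y) = Add(Pow(Y, 2), Mul(88, Y)) (Function('v')(Y) = Add(Add(Pow(Y, 2), Mul(88, Y)), 0) = Add(Pow(Y, 2), Mul(88, Y)))
Function('w')(f, K) = Add(191, K, f) (Function('w')(f, K) = Add(Add(K, f), 191) = Add(191, K, f))
Add(Function('w')(26, -74), Function('v')(-201)) = Add(Add(191, -74, 26), Mul(-201, Add(88, -201))) = Add(143, Mul(-201, -113)) = Add(143, 22713) = 22856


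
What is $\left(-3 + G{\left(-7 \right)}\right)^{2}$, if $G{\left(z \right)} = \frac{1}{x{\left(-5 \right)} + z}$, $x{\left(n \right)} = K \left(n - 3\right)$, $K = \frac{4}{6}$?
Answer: $\frac{12996}{1369} \approx 9.4931$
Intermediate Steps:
$K = \frac{2}{3}$ ($K = 4 \cdot \frac{1}{6} = \frac{2}{3} \approx 0.66667$)
$x{\left(n \right)} = -2 + \frac{2 n}{3}$ ($x{\left(n \right)} = \frac{2 \left(n - 3\right)}{3} = \frac{2 \left(-3 + n\right)}{3} = -2 + \frac{2 n}{3}$)
$G{\left(z \right)} = \frac{1}{- \frac{16}{3} + z}$ ($G{\left(z \right)} = \frac{1}{\left(-2 + \frac{2}{3} \left(-5\right)\right) + z} = \frac{1}{\left(-2 - \frac{10}{3}\right) + z} = \frac{1}{- \frac{16}{3} + z}$)
$\left(-3 + G{\left(-7 \right)}\right)^{2} = \left(-3 + \frac{3}{-16 + 3 \left(-7\right)}\right)^{2} = \left(-3 + \frac{3}{-16 - 21}\right)^{2} = \left(-3 + \frac{3}{-37}\right)^{2} = \left(-3 + 3 \left(- \frac{1}{37}\right)\right)^{2} = \left(-3 - \frac{3}{37}\right)^{2} = \left(- \frac{114}{37}\right)^{2} = \frac{12996}{1369}$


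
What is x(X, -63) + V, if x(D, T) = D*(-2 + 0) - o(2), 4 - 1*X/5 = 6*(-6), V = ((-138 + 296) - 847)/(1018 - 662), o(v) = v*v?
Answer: -144513/356 ≈ -405.94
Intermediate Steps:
o(v) = v**2
V = -689/356 (V = (158 - 847)/356 = -689*1/356 = -689/356 ≈ -1.9354)
X = 200 (X = 20 - 30*(-6) = 20 - 5*(-36) = 20 + 180 = 200)
x(D, T) = -4 - 2*D (x(D, T) = D*(-2 + 0) - 1*2**2 = D*(-2) - 1*4 = -2*D - 4 = -4 - 2*D)
x(X, -63) + V = (-4 - 2*200) - 689/356 = (-4 - 400) - 689/356 = -404 - 689/356 = -144513/356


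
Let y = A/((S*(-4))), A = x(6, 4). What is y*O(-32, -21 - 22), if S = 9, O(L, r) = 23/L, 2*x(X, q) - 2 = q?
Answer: 23/384 ≈ 0.059896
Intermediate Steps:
x(X, q) = 1 + q/2
A = 3 (A = 1 + (½)*4 = 1 + 2 = 3)
y = -1/12 (y = 3/((9*(-4))) = 3/(-36) = 3*(-1/36) = -1/12 ≈ -0.083333)
y*O(-32, -21 - 22) = -23/(12*(-32)) = -23*(-1)/(12*32) = -1/12*(-23/32) = 23/384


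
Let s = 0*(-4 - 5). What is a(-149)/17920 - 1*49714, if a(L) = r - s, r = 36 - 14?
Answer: -445437429/8960 ≈ -49714.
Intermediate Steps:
r = 22
s = 0 (s = 0*(-9) = 0)
a(L) = 22 (a(L) = 22 - 1*0 = 22 + 0 = 22)
a(-149)/17920 - 1*49714 = 22/17920 - 1*49714 = 22*(1/17920) - 49714 = 11/8960 - 49714 = -445437429/8960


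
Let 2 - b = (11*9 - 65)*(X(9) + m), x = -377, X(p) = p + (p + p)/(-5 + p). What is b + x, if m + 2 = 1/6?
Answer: -2315/3 ≈ -771.67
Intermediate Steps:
X(p) = p + 2*p/(-5 + p) (X(p) = p + (2*p)/(-5 + p) = p + 2*p/(-5 + p))
m = -11/6 (m = -2 + 1/6 = -11/6 ≈ -1.8333)
b = -1184/3 (b = 2 - (11*9 - 65)*(9*(-3 + 9)/(-5 + 9) - 11/6) = 2 - (99 - 65)*(9*6/4 - 11/6) = 2 - 34*(9*(1/4)*6 - 11/6) = 2 - 34*(27/2 - 11/6) = 2 - 34*35/3 = 2 - 1*1190/3 = 2 - 1190/3 = -1184/3 ≈ -394.67)
b + x = -1184/3 - 377 = -2315/3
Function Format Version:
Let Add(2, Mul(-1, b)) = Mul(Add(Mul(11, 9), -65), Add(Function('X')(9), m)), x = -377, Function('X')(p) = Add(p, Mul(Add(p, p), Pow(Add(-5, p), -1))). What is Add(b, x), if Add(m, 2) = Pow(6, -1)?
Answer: Rational(-2315, 3) ≈ -771.67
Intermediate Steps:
Function('X')(p) = Add(p, Mul(2, p, Pow(Add(-5, p), -1))) (Function('X')(p) = Add(p, Mul(Mul(2, p), Pow(Add(-5, p), -1))) = Add(p, Mul(2, p, Pow(Add(-5, p), -1))))
m = Rational(-11, 6) (m = Add(-2, Pow(6, -1)) = Add(-2, Rational(1, 6)) = Rational(-11, 6) ≈ -1.8333)
b = Rational(-1184, 3) (b = Add(2, Mul(-1, Mul(Add(Mul(11, 9), -65), Add(Mul(9, Pow(Add(-5, 9), -1), Add(-3, 9)), Rational(-11, 6))))) = Add(2, Mul(-1, Mul(Add(99, -65), Add(Mul(9, Pow(4, -1), 6), Rational(-11, 6))))) = Add(2, Mul(-1, Mul(34, Add(Mul(9, Rational(1, 4), 6), Rational(-11, 6))))) = Add(2, Mul(-1, Mul(34, Add(Rational(27, 2), Rational(-11, 6))))) = Add(2, Mul(-1, Mul(34, Rational(35, 3)))) = Add(2, Mul(-1, Rational(1190, 3))) = Add(2, Rational(-1190, 3)) = Rational(-1184, 3) ≈ -394.67)
Add(b, x) = Add(Rational(-1184, 3), -377) = Rational(-2315, 3)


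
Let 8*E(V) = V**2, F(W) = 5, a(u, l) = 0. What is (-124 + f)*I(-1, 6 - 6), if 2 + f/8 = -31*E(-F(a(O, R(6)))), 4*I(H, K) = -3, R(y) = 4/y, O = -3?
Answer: 2745/4 ≈ 686.25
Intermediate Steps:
I(H, K) = -3/4 (I(H, K) = (1/4)*(-3) = -3/4)
E(V) = V**2/8
f = -791 (f = -16 + 8*(-31*(-1*5)**2/8) = -16 + 8*(-31*(-5)**2/8) = -16 + 8*(-31*25/8) = -16 + 8*(-775/8) = -16 - 775 = -791)
(-124 + f)*I(-1, 6 - 6) = (-124 - 791)*(-3/4) = -915*(-3/4) = 2745/4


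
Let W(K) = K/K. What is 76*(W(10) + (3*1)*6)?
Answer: 1444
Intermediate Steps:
W(K) = 1
76*(W(10) + (3*1)*6) = 76*(1 + (3*1)*6) = 76*(1 + 3*6) = 76*(1 + 18) = 76*19 = 1444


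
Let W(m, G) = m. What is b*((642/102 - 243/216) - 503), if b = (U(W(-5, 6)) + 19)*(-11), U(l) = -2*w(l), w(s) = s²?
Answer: -23087405/136 ≈ -1.6976e+5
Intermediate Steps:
U(l) = -2*l²
b = 341 (b = (-2*(-5)² + 19)*(-11) = (-2*25 + 19)*(-11) = (-50 + 19)*(-11) = -31*(-11) = 341)
b*((642/102 - 243/216) - 503) = 341*((642/102 - 243/216) - 503) = 341*((642*(1/102) - 243*1/216) - 503) = 341*((107/17 - 9/8) - 503) = 341*(703/136 - 503) = 341*(-67705/136) = -23087405/136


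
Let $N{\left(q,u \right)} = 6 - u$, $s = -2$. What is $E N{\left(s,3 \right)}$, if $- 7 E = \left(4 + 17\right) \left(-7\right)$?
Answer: $63$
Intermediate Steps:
$E = 21$ ($E = - \frac{\left(4 + 17\right) \left(-7\right)}{7} = - \frac{21 \left(-7\right)}{7} = \left(- \frac{1}{7}\right) \left(-147\right) = 21$)
$E N{\left(s,3 \right)} = 21 \left(6 - 3\right) = 21 \cdot 3 = 63$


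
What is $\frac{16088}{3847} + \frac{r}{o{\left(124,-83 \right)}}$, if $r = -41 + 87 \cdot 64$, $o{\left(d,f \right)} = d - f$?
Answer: $\frac{24592585}{796329} \approx 30.882$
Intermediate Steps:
$r = 5527$ ($r = -41 + 5568 = 5527$)
$\frac{16088}{3847} + \frac{r}{o{\left(124,-83 \right)}} = \frac{16088}{3847} + \frac{5527}{124 - -83} = 16088 \cdot \frac{1}{3847} + \frac{5527}{124 + 83} = \frac{16088}{3847} + \frac{5527}{207} = \frac{24592585}{796329}$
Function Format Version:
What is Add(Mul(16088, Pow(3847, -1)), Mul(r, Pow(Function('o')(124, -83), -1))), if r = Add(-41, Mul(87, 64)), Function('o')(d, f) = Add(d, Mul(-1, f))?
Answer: Rational(24592585, 796329) ≈ 30.882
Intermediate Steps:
r = 5527 (r = Add(-41, 5568) = 5527)
Add(Mul(16088, Pow(3847, -1)), Mul(r, Pow(Function('o')(124, -83), -1))) = Add(Mul(16088, Pow(3847, -1)), Mul(5527, Pow(Add(124, Mul(-1, -83)), -1))) = Add(Mul(16088, Rational(1, 3847)), Mul(5527, Pow(Add(124, 83), -1))) = Add(Rational(16088, 3847), Mul(5527, Pow(207, -1))) = Add(Rational(16088, 3847), Mul(5527, Rational(1, 207))) = Add(Rational(16088, 3847), Rational(5527, 207)) = Rational(24592585, 796329)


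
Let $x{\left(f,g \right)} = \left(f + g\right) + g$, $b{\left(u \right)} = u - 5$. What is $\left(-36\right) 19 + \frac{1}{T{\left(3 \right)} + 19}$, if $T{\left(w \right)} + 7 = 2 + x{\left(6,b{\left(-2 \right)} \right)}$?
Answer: $- \frac{4103}{6} \approx -683.83$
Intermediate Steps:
$b{\left(u \right)} = -5 + u$ ($b{\left(u \right)} = u - 5 = -5 + u$)
$x{\left(f,g \right)} = f + 2 g$
$T{\left(w \right)} = -13$ ($T{\left(w \right)} = -7 + \left(2 + \left(6 + 2 \left(-5 - 2\right)\right)\right) = -7 + \left(2 + \left(6 + 2 \left(-7\right)\right)\right) = -7 + \left(2 + \left(6 - 14\right)\right) = -7 + \left(2 - 8\right) = -7 - 6 = -13$)
$\left(-36\right) 19 + \frac{1}{T{\left(3 \right)} + 19} = \left(-36\right) 19 + \frac{1}{-13 + 19} = -684 + \frac{1}{6} = - \frac{4103}{6}$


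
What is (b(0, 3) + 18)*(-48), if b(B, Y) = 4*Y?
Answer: -1440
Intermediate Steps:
(b(0, 3) + 18)*(-48) = (4*3 + 18)*(-48) = (12 + 18)*(-48) = 30*(-48) = -1440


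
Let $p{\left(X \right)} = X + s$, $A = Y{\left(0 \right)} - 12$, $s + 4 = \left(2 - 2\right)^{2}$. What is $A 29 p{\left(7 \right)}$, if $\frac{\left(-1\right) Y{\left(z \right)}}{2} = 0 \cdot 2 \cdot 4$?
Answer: $-1044$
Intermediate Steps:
$s = -4$ ($s = -4 + \left(2 - 2\right)^{2} = -4 + 0^{2} = -4 + 0 = -4$)
$Y{\left(z \right)} = 0$ ($Y{\left(z \right)} = - 2 \cdot 0 \cdot 2 \cdot 4 = - 2 \cdot 0 \cdot 4 = \left(-2\right) 0 = 0$)
$A = -12$ ($A = 0 - 12 = -12$)
$p{\left(X \right)} = -4 + X$ ($p{\left(X \right)} = X - 4 = -4 + X$)
$A 29 p{\left(7 \right)} = \left(-12\right) 29 \left(-4 + 7\right) = \left(-348\right) 3 = -1044$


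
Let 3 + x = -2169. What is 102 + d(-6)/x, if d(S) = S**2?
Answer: 18459/181 ≈ 101.98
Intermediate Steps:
x = -2172 (x = -3 - 2169 = -2172)
102 + d(-6)/x = 102 + (-6)**2/(-2172) = 102 + 36*(-1/2172) = 102 - 3/181 = 18459/181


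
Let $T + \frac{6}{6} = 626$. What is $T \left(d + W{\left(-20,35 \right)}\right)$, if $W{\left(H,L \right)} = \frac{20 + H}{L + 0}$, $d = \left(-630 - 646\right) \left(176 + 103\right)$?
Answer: $-222502500$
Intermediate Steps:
$T = 625$ ($T = -1 + 626 = 625$)
$d = -356004$ ($d = \left(-1276\right) 279 = -356004$)
$W{\left(H,L \right)} = \frac{20 + H}{L}$
$T \left(d + W{\left(-20,35 \right)}\right) = 625 \left(-356004 + \frac{20 - 20}{35}\right) = 625 \left(-356004 + \frac{1}{35} \cdot 0\right) = 625 \left(-356004 + 0\right) = 625 \left(-356004\right) = -222502500$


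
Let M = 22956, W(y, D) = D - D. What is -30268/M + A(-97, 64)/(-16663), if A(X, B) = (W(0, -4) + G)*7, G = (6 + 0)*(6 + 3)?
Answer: -128258263/95628957 ≈ -1.3412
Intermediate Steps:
W(y, D) = 0
G = 54 (G = 6*9 = 54)
A(X, B) = 378 (A(X, B) = (0 + 54)*7 = 54*7 = 378)
-30268/M + A(-97, 64)/(-16663) = -30268/22956 + 378/(-16663) = -30268*1/22956 + 378*(-1/16663) = -7567/5739 - 378/16663 = -128258263/95628957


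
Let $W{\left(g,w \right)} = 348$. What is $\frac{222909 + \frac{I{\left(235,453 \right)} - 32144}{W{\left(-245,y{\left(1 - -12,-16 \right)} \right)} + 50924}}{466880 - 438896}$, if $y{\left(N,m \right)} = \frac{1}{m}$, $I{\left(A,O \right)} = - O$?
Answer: $\frac{11428957651}{1434795648} \approx 7.9656$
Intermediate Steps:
$\frac{222909 + \frac{I{\left(235,453 \right)} - 32144}{W{\left(-245,y{\left(1 - -12,-16 \right)} \right)} + 50924}}{466880 - 438896} = \frac{222909 + \frac{\left(-1\right) 453 - 32144}{348 + 50924}}{466880 - 438896} = \frac{222909 + \frac{-453 - 32144}{51272}}{27984} = \left(222909 - \frac{32597}{51272}\right) \frac{1}{27984} = \frac{11428957651}{51272} \cdot \frac{1}{27984} = \frac{11428957651}{1434795648}$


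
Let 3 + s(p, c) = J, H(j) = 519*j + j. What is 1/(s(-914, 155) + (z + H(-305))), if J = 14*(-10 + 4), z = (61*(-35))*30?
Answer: -1/222737 ≈ -4.4896e-6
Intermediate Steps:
H(j) = 520*j
z = -64050 (z = -2135*30 = -64050)
J = -84 (J = 14*(-6) = -84)
s(p, c) = -87 (s(p, c) = -3 - 84 = -87)
1/(s(-914, 155) + (z + H(-305))) = 1/(-87 + (-64050 + 520*(-305))) = 1/(-87 + (-64050 - 158600)) = 1/(-87 - 222650) = 1/(-222737) = -1/222737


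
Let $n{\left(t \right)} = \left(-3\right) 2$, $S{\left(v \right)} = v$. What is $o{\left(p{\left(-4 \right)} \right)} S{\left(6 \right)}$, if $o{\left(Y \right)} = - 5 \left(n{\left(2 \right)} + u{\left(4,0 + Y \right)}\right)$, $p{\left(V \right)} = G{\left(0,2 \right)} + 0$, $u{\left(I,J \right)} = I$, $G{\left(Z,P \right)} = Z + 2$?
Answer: $60$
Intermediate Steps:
$G{\left(Z,P \right)} = 2 + Z$
$n{\left(t \right)} = -6$
$p{\left(V \right)} = 2$ ($p{\left(V \right)} = \left(2 + 0\right) + 0 = 2 + 0 = 2$)
$o{\left(Y \right)} = 10$ ($o{\left(Y \right)} = - 5 \left(-6 + 4\right) = \left(-5\right) \left(-2\right) = 10$)
$o{\left(p{\left(-4 \right)} \right)} S{\left(6 \right)} = 10 \cdot 6 = 60$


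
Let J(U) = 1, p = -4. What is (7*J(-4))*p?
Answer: -28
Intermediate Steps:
(7*J(-4))*p = (7*1)*(-4) = 7*(-4) = -28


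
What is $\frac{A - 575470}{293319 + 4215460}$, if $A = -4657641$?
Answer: $- \frac{5233111}{4508779} \approx -1.1606$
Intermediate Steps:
$\frac{A - 575470}{293319 + 4215460} = \frac{-4657641 - 575470}{293319 + 4215460} = - \frac{5233111}{4508779}$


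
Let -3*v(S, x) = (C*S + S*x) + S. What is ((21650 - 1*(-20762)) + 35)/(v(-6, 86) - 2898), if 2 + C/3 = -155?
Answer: -14149/1222 ≈ -11.579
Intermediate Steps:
C = -471 (C = -6 + 3*(-155) = -6 - 465 = -471)
v(S, x) = 470*S/3 - S*x/3 (v(S, x) = -((-471*S + S*x) + S)/3 = -(-470*S + S*x)/3 = 470*S/3 - S*x/3)
((21650 - 1*(-20762)) + 35)/(v(-6, 86) - 2898) = ((21650 - 1*(-20762)) + 35)/((⅓)*(-6)*(470 - 1*86) - 2898) = ((21650 + 20762) + 35)/((⅓)*(-6)*(470 - 86) - 2898) = (42412 + 35)/((⅓)*(-6)*384 - 2898) = 42447/(-768 - 2898) = 42447/(-3666) = 42447*(-1/3666) = -14149/1222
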